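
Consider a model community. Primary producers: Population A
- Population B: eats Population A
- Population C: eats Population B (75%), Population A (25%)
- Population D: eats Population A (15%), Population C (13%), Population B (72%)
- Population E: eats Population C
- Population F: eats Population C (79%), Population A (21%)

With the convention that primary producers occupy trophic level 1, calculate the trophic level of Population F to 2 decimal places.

3.38

Population B: 1 + 1 = 2
Population C: 1 + (0.75×2 + 0.25×1) = 2.75
Population D: 1 + (0.15×1 + 0.13×2.75 + 0.72×2) = 2.9475
Population E: 1 + 2.75 = 3.75
Population F: 1 + (0.79×2.75 + 0.21×1) = 3.3825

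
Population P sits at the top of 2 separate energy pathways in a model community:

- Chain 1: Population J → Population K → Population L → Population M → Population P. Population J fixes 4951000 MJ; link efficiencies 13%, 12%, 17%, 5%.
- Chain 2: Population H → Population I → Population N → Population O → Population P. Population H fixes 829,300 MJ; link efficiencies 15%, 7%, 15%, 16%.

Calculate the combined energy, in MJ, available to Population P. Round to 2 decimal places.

Chain 1: 4951000 × 0.13 × 0.12 × 0.17 × 0.05 = 656.5026 MJ
Chain 2: 829300 × 0.15 × 0.07 × 0.15 × 0.16 = 208.9836 MJ
Total at Population P: 656.5026 + 208.9836 = 865.4862 MJ

865.49 MJ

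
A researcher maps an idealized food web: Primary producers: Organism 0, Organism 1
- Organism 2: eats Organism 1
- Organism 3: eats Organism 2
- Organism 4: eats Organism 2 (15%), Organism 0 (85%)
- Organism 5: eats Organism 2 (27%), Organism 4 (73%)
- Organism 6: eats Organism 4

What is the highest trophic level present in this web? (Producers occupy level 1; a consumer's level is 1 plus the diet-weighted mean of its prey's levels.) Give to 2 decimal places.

3.15

Organism 2: 1 + 1 = 2
Organism 3: 1 + 2 = 3
Organism 4: 1 + (0.15×2 + 0.85×1) = 2.15
Organism 5: 1 + (0.27×2 + 0.73×2.15) = 3.1095
Organism 6: 1 + 2.15 = 3.15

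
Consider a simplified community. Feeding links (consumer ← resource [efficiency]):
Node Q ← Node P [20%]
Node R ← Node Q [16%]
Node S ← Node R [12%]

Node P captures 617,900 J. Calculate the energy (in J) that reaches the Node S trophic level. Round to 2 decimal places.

Node Q: 617900 × 0.2 = 123580 J
Node R: 123580 × 0.16 = 19772.8 J
Node S: 19772.8 × 0.12 = 2372.736 J

2372.74 J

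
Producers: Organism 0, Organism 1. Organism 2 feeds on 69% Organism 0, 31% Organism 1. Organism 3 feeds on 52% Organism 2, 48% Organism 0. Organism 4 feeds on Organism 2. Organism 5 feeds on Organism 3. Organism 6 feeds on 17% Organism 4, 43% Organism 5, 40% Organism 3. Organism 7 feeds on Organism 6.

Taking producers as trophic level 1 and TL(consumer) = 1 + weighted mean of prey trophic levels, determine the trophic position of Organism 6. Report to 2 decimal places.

Organism 2: 1 + (0.69×1 + 0.31×1) = 2
Organism 3: 1 + (0.52×2 + 0.48×1) = 2.52
Organism 4: 1 + 2 = 3
Organism 5: 1 + 2.52 = 3.52
Organism 6: 1 + (0.17×3 + 0.43×3.52 + 0.4×2.52) = 4.0316
Organism 7: 1 + 4.0316 = 5.0316

4.03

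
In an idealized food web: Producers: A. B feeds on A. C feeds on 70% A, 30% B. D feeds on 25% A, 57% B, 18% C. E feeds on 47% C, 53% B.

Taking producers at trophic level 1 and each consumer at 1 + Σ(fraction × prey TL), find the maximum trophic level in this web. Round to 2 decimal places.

3.14

B: 1 + 1 = 2
C: 1 + (0.7×1 + 0.3×2) = 2.3
D: 1 + (0.25×1 + 0.57×2 + 0.18×2.3) = 2.804
E: 1 + (0.47×2.3 + 0.53×2) = 3.141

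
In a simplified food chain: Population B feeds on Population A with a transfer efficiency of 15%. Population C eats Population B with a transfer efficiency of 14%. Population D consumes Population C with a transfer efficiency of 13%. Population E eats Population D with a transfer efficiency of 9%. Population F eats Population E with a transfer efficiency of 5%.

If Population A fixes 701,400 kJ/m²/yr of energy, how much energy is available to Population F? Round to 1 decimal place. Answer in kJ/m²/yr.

8.6 kJ/m²/yr

Population B: 701400 × 0.15 = 105210 kJ/m²/yr
Population C: 105210 × 0.14 = 14729.4 kJ/m²/yr
Population D: 14729.4 × 0.13 = 1914.822 kJ/m²/yr
Population E: 1914.822 × 0.09 = 172.33398 kJ/m²/yr
Population F: 172.33398 × 0.05 = 8.616699 kJ/m²/yr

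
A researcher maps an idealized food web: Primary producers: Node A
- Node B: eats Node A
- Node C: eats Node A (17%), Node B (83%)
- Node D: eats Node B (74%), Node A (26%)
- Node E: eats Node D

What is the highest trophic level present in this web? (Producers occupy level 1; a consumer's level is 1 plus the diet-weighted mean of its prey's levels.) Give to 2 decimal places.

3.74

Node B: 1 + 1 = 2
Node C: 1 + (0.17×1 + 0.83×2) = 2.83
Node D: 1 + (0.74×2 + 0.26×1) = 2.74
Node E: 1 + 2.74 = 3.74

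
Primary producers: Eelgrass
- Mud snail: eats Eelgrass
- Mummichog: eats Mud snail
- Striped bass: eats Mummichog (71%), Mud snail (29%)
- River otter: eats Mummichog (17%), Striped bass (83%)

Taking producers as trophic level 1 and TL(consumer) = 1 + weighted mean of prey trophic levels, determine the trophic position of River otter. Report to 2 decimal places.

Mud snail: 1 + 1 = 2
Mummichog: 1 + 2 = 3
Striped bass: 1 + (0.71×3 + 0.29×2) = 3.71
River otter: 1 + (0.17×3 + 0.83×3.71) = 4.5893

4.59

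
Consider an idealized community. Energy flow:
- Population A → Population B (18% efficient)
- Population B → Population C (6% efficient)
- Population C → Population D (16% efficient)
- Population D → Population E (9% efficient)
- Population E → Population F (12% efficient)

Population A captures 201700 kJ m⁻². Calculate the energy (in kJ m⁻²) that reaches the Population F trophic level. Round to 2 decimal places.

3.76 kJ m⁻²

Population B: 201700 × 0.18 = 36306 kJ m⁻²
Population C: 36306 × 0.06 = 2178.36 kJ m⁻²
Population D: 2178.36 × 0.16 = 348.5376 kJ m⁻²
Population E: 348.5376 × 0.09 = 31.368384 kJ m⁻²
Population F: 31.368384 × 0.12 = 3.76420608 kJ m⁻²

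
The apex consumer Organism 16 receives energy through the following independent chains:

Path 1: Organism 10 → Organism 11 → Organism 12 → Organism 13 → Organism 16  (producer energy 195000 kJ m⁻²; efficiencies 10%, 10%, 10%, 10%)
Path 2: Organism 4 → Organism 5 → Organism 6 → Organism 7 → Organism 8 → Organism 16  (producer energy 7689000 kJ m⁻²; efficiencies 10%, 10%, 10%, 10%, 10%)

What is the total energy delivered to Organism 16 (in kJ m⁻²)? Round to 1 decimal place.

96.4 kJ m⁻²

Path 1: 195000 × 0.1 × 0.1 × 0.1 × 0.1 = 19.5 kJ m⁻²
Path 2: 7689000 × 0.1 × 0.1 × 0.1 × 0.1 × 0.1 = 76.89 kJ m⁻²
Total at Organism 16: 19.5 + 76.89 = 96.39 kJ m⁻²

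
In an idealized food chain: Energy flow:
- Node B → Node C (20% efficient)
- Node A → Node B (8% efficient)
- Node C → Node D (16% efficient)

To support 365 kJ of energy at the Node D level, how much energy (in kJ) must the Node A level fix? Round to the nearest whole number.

142578 kJ

Cumulative transfer efficiency: 0.08 × 0.2 × 0.16 = 0.00256
Node A energy = 365 / 0.00256 = 142578 kJ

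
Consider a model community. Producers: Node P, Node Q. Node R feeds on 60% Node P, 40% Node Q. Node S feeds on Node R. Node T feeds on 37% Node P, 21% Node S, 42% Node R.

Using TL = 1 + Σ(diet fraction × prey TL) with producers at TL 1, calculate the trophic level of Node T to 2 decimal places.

2.84

Node R: 1 + (0.6×1 + 0.4×1) = 2
Node S: 1 + 2 = 3
Node T: 1 + (0.37×1 + 0.21×3 + 0.42×2) = 2.84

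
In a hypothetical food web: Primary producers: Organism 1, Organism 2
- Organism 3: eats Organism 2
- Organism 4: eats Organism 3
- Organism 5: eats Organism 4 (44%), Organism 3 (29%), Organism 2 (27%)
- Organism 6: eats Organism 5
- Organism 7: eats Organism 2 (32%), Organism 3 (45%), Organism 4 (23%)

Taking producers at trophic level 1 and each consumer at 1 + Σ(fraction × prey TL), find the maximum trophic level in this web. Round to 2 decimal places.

4.17

Organism 3: 1 + 1 = 2
Organism 4: 1 + 2 = 3
Organism 5: 1 + (0.44×3 + 0.29×2 + 0.27×1) = 3.17
Organism 6: 1 + 3.17 = 4.17
Organism 7: 1 + (0.32×1 + 0.45×2 + 0.23×3) = 2.91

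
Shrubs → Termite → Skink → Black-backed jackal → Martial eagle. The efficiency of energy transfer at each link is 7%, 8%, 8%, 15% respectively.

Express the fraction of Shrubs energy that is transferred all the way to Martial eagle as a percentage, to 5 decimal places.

Product of link efficiencies: 0.07 × 0.08 × 0.08 × 0.15 = 0.0000672
As a percentage: 0.0000672 × 100 = 0.00672%

0.00672%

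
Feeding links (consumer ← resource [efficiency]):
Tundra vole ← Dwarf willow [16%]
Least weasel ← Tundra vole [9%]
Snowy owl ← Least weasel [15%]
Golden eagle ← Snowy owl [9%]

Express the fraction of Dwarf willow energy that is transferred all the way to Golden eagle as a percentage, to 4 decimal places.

0.0194%

Product of link efficiencies: 0.16 × 0.09 × 0.15 × 0.09 = 0.0001944
As a percentage: 0.0001944 × 100 = 0.0194%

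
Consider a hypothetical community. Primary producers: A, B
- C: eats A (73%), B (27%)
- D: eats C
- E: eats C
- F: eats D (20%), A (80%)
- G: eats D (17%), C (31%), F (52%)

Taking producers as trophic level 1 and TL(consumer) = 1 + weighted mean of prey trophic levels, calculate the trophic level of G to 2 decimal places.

3.38

C: 1 + (0.73×1 + 0.27×1) = 2
D: 1 + 2 = 3
E: 1 + 2 = 3
F: 1 + (0.2×3 + 0.8×1) = 2.4
G: 1 + (0.17×3 + 0.31×2 + 0.52×2.4) = 3.378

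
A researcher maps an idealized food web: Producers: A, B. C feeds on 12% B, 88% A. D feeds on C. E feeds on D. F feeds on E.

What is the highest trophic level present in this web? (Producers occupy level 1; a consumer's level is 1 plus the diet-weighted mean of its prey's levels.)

C: 1 + (0.12×1 + 0.88×1) = 2
D: 1 + 2 = 3
E: 1 + 3 = 4
F: 1 + 4 = 5

5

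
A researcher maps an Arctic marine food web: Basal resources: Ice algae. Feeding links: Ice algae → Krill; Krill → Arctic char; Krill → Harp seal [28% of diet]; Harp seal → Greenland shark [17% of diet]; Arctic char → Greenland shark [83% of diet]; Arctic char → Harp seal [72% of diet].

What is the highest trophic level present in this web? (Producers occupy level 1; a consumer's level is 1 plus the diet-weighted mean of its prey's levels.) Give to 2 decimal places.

4.12

Krill: 1 + 1 = 2
Arctic char: 1 + 2 = 3
Harp seal: 1 + (0.28×2 + 0.72×3) = 3.72
Greenland shark: 1 + (0.17×3.72 + 0.83×3) = 4.1224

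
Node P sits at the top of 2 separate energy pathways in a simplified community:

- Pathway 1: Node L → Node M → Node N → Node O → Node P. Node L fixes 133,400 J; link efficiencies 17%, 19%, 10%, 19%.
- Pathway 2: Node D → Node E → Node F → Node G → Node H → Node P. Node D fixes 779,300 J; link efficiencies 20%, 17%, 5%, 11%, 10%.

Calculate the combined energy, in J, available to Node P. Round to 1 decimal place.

96.4 J

Pathway 1: 133400 × 0.17 × 0.19 × 0.1 × 0.19 = 81.86758 J
Pathway 2: 779300 × 0.2 × 0.17 × 0.05 × 0.11 × 0.1 = 14.57291 J
Total at Node P: 81.86758 + 14.57291 = 96.44049 J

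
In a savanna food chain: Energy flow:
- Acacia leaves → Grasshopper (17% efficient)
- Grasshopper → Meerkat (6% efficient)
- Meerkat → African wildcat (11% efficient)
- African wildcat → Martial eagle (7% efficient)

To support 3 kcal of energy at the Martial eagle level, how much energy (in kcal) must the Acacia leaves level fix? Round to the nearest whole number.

38197 kcal

Cumulative transfer efficiency: 0.17 × 0.06 × 0.11 × 0.07 = 0.00007854
Acacia leaves energy = 3 / 0.00007854 = 38197 kcal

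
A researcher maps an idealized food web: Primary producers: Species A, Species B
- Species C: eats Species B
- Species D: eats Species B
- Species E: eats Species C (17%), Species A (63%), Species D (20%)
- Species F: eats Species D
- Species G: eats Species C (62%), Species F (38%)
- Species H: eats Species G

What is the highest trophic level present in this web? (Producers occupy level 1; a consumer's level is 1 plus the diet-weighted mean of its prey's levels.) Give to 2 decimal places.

Species C: 1 + 1 = 2
Species D: 1 + 1 = 2
Species E: 1 + (0.17×2 + 0.63×1 + 0.2×2) = 2.37
Species F: 1 + 2 = 3
Species G: 1 + (0.62×2 + 0.38×3) = 3.38
Species H: 1 + 3.38 = 4.38

4.38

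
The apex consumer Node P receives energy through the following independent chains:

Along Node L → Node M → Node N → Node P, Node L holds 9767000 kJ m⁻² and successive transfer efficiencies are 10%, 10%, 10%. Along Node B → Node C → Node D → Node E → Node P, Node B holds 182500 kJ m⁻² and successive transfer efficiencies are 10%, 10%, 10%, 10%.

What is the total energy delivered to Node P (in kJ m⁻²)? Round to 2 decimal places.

9785.25 kJ m⁻²

Via Node L: 9767000 × 0.1 × 0.1 × 0.1 = 9767 kJ m⁻²
Via Node B: 182500 × 0.1 × 0.1 × 0.1 × 0.1 = 18.25 kJ m⁻²
Total at Node P: 9767 + 18.25 = 9785.25 kJ m⁻²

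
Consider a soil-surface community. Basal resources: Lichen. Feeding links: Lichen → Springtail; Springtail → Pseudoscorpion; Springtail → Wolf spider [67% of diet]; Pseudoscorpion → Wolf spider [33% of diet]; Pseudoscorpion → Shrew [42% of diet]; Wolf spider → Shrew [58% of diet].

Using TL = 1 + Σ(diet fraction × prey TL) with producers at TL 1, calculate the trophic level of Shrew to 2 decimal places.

Springtail: 1 + 1 = 2
Pseudoscorpion: 1 + 2 = 3
Wolf spider: 1 + (0.67×2 + 0.33×3) = 3.33
Shrew: 1 + (0.42×3 + 0.58×3.33) = 4.1914

4.19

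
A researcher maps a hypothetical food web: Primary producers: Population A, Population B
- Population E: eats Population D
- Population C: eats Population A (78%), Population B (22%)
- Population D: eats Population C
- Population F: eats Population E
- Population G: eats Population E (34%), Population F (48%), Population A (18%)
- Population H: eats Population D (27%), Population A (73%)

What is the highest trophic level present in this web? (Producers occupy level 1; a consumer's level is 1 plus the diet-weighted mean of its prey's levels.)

Population C: 1 + (0.78×1 + 0.22×1) = 2
Population D: 1 + 2 = 3
Population E: 1 + 3 = 4
Population F: 1 + 4 = 5
Population G: 1 + (0.34×4 + 0.48×5 + 0.18×1) = 4.94
Population H: 1 + (0.27×3 + 0.73×1) = 2.54

5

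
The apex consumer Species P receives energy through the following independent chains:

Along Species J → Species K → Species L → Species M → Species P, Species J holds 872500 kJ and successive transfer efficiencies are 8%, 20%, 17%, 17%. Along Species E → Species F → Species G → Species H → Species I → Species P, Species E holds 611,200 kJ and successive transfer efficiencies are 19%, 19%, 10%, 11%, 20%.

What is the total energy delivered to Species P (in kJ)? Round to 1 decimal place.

Via Species J: 872500 × 0.08 × 0.2 × 0.17 × 0.17 = 403.444 kJ
Via Species E: 611200 × 0.19 × 0.19 × 0.1 × 0.11 × 0.2 = 48.541504 kJ
Total at Species P: 403.444 + 48.541504 = 451.985504 kJ

452.0 kJ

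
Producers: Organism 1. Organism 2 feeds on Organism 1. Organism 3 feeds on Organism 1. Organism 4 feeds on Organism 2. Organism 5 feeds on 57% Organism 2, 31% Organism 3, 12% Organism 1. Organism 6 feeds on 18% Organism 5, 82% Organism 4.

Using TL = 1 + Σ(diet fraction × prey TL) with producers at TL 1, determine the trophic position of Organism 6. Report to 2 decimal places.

Organism 2: 1 + 1 = 2
Organism 3: 1 + 1 = 2
Organism 4: 1 + 2 = 3
Organism 5: 1 + (0.57×2 + 0.31×2 + 0.12×1) = 2.88
Organism 6: 1 + (0.18×2.88 + 0.82×3) = 3.9784

3.98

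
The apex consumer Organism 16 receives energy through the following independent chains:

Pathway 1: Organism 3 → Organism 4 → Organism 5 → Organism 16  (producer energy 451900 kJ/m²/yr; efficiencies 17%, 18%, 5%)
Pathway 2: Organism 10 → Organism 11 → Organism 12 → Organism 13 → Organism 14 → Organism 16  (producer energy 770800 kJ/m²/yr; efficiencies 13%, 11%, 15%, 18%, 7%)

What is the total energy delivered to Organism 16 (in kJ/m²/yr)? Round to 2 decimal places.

Pathway 1: 451900 × 0.17 × 0.18 × 0.05 = 691.407 kJ/m²/yr
Pathway 2: 770800 × 0.13 × 0.11 × 0.15 × 0.18 × 0.07 = 20.8324116 kJ/m²/yr
Total at Organism 16: 691.407 + 20.8324116 = 712.2394116 kJ/m²/yr

712.24 kJ/m²/yr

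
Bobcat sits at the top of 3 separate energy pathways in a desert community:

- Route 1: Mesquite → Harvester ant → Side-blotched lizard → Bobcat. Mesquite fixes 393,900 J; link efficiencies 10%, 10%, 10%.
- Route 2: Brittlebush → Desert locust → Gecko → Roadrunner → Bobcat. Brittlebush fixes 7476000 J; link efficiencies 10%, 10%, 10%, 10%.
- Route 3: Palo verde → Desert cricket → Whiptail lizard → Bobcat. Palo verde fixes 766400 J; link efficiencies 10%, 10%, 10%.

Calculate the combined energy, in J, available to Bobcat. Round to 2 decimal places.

1907.90 J

Route 1: 393900 × 0.1 × 0.1 × 0.1 = 393.9 J
Route 2: 7476000 × 0.1 × 0.1 × 0.1 × 0.1 = 747.6 J
Route 3: 766400 × 0.1 × 0.1 × 0.1 = 766.4 J
Total at Bobcat: 393.9 + 747.6 + 766.4 = 1907.9 J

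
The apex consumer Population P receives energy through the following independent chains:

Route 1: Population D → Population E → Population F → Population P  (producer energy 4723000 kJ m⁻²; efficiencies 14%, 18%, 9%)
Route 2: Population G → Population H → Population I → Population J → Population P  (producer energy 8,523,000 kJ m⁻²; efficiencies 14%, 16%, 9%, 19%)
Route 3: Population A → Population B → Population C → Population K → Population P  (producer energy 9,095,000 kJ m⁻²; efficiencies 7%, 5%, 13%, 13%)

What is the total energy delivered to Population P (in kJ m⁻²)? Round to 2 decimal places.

Route 1: 4723000 × 0.14 × 0.18 × 0.09 = 10711.764 kJ m⁻²
Route 2: 8523000 × 0.14 × 0.16 × 0.09 × 0.19 = 3264.64992 kJ m⁻²
Route 3: 9095000 × 0.07 × 0.05 × 0.13 × 0.13 = 537.96925 kJ m⁻²
Total at Population P: 10711.764 + 3264.64992 + 537.96925 = 14514.38317 kJ m⁻²

14514.38 kJ m⁻²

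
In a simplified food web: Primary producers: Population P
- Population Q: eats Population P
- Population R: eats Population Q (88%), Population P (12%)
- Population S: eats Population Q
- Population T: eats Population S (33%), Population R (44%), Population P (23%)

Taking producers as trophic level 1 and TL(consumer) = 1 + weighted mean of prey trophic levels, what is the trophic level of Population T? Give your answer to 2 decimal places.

3.49

Population Q: 1 + 1 = 2
Population R: 1 + (0.88×2 + 0.12×1) = 2.88
Population S: 1 + 2 = 3
Population T: 1 + (0.33×3 + 0.44×2.88 + 0.23×1) = 3.4872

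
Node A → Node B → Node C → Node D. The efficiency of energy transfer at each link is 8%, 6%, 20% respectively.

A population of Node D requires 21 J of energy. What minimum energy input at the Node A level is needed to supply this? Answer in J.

Cumulative transfer efficiency: 0.08 × 0.06 × 0.2 = 0.00096
Node A energy = 21 / 0.00096 = 21875 J

21875 J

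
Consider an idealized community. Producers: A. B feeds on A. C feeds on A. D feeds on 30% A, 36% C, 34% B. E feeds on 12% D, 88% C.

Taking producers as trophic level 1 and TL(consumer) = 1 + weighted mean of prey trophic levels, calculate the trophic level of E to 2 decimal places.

B: 1 + 1 = 2
C: 1 + 1 = 2
D: 1 + (0.3×1 + 0.36×2 + 0.34×2) = 2.7
E: 1 + (0.12×2.7 + 0.88×2) = 3.084

3.08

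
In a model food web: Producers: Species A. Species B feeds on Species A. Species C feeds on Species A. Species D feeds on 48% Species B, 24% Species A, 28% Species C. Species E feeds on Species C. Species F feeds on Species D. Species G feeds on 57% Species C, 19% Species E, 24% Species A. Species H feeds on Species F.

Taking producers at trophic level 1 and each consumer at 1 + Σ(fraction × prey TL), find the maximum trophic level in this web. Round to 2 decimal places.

Species B: 1 + 1 = 2
Species C: 1 + 1 = 2
Species D: 1 + (0.48×2 + 0.24×1 + 0.28×2) = 2.76
Species E: 1 + 2 = 3
Species F: 1 + 2.76 = 3.76
Species G: 1 + (0.57×2 + 0.19×3 + 0.24×1) = 2.95
Species H: 1 + 3.76 = 4.76

4.76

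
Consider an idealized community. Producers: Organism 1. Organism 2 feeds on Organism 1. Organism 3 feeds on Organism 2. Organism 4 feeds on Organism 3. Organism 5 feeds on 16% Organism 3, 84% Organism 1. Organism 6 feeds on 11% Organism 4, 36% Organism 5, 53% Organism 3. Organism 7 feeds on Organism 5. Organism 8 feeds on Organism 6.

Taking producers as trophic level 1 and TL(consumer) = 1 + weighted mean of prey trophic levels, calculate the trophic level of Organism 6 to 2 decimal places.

3.87

Organism 2: 1 + 1 = 2
Organism 3: 1 + 2 = 3
Organism 4: 1 + 3 = 4
Organism 5: 1 + (0.16×3 + 0.84×1) = 2.32
Organism 6: 1 + (0.11×4 + 0.36×2.32 + 0.53×3) = 3.8652
Organism 7: 1 + 2.32 = 3.32
Organism 8: 1 + 3.8652 = 4.8652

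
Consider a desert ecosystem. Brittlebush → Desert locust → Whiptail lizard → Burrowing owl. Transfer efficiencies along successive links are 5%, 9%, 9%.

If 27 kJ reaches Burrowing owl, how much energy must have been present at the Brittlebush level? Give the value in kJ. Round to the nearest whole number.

Cumulative transfer efficiency: 0.05 × 0.09 × 0.09 = 0.000405
Brittlebush energy = 27 / 0.000405 = 66667 kJ

66667 kJ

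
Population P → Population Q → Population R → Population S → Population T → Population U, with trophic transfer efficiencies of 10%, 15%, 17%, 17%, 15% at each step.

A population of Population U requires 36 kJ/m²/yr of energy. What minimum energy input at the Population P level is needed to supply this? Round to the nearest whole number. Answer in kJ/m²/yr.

Cumulative transfer efficiency: 0.1 × 0.15 × 0.17 × 0.17 × 0.15 = 0.000065025
Population P energy = 36 / 0.000065025 = 553633 kJ/m²/yr

553633 kJ/m²/yr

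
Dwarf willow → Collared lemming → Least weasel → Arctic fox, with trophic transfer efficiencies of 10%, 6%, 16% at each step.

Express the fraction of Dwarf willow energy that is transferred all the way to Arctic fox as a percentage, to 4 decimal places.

Product of link efficiencies: 0.1 × 0.06 × 0.16 = 0.00096
As a percentage: 0.00096 × 100 = 0.0960%

0.0960%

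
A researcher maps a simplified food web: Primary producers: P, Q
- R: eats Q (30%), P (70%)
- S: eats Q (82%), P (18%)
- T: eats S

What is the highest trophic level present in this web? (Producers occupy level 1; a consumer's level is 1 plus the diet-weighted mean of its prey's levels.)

3

R: 1 + (0.3×1 + 0.7×1) = 2
S: 1 + (0.82×1 + 0.18×1) = 2
T: 1 + 2 = 3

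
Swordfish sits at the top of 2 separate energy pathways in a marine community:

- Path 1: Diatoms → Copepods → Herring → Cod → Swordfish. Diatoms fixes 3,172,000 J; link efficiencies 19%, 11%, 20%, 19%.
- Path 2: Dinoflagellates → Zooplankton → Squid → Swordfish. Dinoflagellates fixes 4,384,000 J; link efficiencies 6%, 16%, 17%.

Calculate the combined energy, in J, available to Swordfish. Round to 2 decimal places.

9673.89 J

Path 1: 3172000 × 0.19 × 0.11 × 0.2 × 0.19 = 2519.2024 J
Path 2: 4384000 × 0.06 × 0.16 × 0.17 = 7154.688 J
Total at Swordfish: 2519.2024 + 7154.688 = 9673.8904 J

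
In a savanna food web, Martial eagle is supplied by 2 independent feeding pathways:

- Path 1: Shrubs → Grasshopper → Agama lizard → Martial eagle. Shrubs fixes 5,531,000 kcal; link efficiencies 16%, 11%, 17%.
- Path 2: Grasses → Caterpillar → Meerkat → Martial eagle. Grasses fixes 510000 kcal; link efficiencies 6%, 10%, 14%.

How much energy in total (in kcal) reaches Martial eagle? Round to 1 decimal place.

Path 1: 5531000 × 0.16 × 0.11 × 0.17 = 16548.752 kcal
Path 2: 510000 × 0.06 × 0.1 × 0.14 = 428.4 kcal
Total at Martial eagle: 16548.752 + 428.4 = 16977.152 kcal

16977.2 kcal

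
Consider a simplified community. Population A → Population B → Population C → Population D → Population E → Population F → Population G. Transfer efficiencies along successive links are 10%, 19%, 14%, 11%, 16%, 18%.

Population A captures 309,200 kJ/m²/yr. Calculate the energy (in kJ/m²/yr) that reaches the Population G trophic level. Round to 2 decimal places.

2.61 kJ/m²/yr

Population B: 309200 × 0.1 = 30920 kJ/m²/yr
Population C: 30920 × 0.19 = 5874.8 kJ/m²/yr
Population D: 5874.8 × 0.14 = 822.472 kJ/m²/yr
Population E: 822.472 × 0.11 = 90.47192 kJ/m²/yr
Population F: 90.47192 × 0.16 = 14.4755072 kJ/m²/yr
Population G: 14.4755072 × 0.18 = 2.605591296 kJ/m²/yr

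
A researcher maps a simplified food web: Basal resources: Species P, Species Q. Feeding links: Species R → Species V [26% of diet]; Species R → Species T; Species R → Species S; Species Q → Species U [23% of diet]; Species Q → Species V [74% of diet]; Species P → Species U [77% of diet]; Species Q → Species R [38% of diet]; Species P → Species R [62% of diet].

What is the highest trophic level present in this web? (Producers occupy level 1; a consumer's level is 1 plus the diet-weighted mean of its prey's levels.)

3

Species R: 1 + (0.38×1 + 0.62×1) = 2
Species S: 1 + 2 = 3
Species T: 1 + 2 = 3
Species U: 1 + (0.23×1 + 0.77×1) = 2
Species V: 1 + (0.26×2 + 0.74×1) = 2.26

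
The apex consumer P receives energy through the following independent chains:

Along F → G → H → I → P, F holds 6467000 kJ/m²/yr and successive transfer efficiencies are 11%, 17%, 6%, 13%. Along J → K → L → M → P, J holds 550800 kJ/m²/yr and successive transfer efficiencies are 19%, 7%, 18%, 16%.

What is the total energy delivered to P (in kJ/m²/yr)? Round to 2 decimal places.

1154.26 kJ/m²/yr

Via F: 6467000 × 0.11 × 0.17 × 0.06 × 0.13 = 943.27662 kJ/m²/yr
Via J: 550800 × 0.19 × 0.07 × 0.18 × 0.16 = 210.978432 kJ/m²/yr
Total at P: 943.27662 + 210.978432 = 1154.255052 kJ/m²/yr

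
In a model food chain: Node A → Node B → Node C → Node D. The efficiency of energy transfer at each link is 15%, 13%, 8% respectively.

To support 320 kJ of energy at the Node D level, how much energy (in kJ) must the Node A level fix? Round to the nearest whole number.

205128 kJ

Cumulative transfer efficiency: 0.15 × 0.13 × 0.08 = 0.00156
Node A energy = 320 / 0.00156 = 205128 kJ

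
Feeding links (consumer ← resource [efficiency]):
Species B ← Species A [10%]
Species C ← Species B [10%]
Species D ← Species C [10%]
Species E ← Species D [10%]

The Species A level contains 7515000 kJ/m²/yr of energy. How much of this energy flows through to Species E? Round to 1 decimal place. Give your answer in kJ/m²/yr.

751.5 kJ/m²/yr

Species B: 7515000 × 0.1 = 751500 kJ/m²/yr
Species C: 751500 × 0.1 = 75150 kJ/m²/yr
Species D: 75150 × 0.1 = 7515 kJ/m²/yr
Species E: 7515 × 0.1 = 751.5 kJ/m²/yr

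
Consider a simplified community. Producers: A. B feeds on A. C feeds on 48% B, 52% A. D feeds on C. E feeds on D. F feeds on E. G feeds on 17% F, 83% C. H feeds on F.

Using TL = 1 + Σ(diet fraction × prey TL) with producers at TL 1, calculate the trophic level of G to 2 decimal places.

3.99

B: 1 + 1 = 2
C: 1 + (0.48×2 + 0.52×1) = 2.48
D: 1 + 2.48 = 3.48
E: 1 + 3.48 = 4.48
F: 1 + 4.48 = 5.48
G: 1 + (0.17×5.48 + 0.83×2.48) = 3.99
H: 1 + 5.48 = 6.48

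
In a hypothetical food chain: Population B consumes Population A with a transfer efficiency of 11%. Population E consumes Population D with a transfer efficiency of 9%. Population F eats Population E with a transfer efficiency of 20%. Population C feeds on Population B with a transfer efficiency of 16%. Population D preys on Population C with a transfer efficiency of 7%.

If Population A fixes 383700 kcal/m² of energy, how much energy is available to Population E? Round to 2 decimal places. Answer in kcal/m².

42.54 kcal/m²

Population B: 383700 × 0.11 = 42207 kcal/m²
Population C: 42207 × 0.16 = 6753.12 kcal/m²
Population D: 6753.12 × 0.07 = 472.7184 kcal/m²
Population E: 472.7184 × 0.09 = 42.544656 kcal/m²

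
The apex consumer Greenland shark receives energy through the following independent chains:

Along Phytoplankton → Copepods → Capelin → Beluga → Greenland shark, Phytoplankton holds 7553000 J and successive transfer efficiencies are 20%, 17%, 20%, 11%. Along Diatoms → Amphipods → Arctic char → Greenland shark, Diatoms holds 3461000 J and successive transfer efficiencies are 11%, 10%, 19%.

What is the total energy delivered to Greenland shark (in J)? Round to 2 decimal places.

Via Phytoplankton: 7553000 × 0.2 × 0.17 × 0.2 × 0.11 = 5649.644 J
Via Diatoms: 3461000 × 0.11 × 0.1 × 0.19 = 7233.49 J
Total at Greenland shark: 5649.644 + 7233.49 = 12883.134 J

12883.13 J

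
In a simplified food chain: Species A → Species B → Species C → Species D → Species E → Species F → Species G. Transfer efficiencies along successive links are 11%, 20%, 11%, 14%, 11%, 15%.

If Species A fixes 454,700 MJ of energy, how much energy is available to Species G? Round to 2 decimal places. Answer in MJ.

Species B: 454700 × 0.11 = 50017 MJ
Species C: 50017 × 0.2 = 10003.4 MJ
Species D: 10003.4 × 0.11 = 1100.374 MJ
Species E: 1100.374 × 0.14 = 154.05236 MJ
Species F: 154.05236 × 0.11 = 16.9457596 MJ
Species G: 16.9457596 × 0.15 = 2.54186394 MJ

2.54 MJ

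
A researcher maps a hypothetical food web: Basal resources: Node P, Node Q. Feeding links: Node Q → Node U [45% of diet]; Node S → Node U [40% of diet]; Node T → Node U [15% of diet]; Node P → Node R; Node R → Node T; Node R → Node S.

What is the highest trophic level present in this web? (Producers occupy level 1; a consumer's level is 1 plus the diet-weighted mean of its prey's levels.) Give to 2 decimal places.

Node R: 1 + 1 = 2
Node S: 1 + 2 = 3
Node T: 1 + 2 = 3
Node U: 1 + (0.4×3 + 0.45×1 + 0.15×3) = 3.1

3.10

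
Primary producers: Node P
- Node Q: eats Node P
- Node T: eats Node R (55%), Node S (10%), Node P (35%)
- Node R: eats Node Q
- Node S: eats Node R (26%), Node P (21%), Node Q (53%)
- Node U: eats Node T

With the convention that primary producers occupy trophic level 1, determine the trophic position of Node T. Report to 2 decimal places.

3.31

Node Q: 1 + 1 = 2
Node R: 1 + 2 = 3
Node S: 1 + (0.26×3 + 0.21×1 + 0.53×2) = 3.05
Node T: 1 + (0.55×3 + 0.1×3.05 + 0.35×1) = 3.305
Node U: 1 + 3.305 = 4.305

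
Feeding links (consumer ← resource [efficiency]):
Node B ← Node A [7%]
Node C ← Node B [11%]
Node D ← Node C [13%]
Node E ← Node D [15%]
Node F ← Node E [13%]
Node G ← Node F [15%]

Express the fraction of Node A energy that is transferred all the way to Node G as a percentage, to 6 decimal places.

0.000293%

Product of link efficiencies: 0.07 × 0.11 × 0.13 × 0.15 × 0.13 × 0.15 = 0.000002927925
As a percentage: 0.000002927925 × 100 = 0.000293%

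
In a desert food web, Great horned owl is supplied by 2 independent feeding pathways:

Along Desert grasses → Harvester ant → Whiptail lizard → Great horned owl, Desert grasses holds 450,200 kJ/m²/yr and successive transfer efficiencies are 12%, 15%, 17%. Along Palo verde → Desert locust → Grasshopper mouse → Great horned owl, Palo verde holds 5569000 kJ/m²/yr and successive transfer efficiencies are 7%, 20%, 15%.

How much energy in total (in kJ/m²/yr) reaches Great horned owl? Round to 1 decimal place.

13072.5 kJ/m²/yr

Via Desert grasses: 450200 × 0.12 × 0.15 × 0.17 = 1377.612 kJ/m²/yr
Via Palo verde: 5569000 × 0.07 × 0.2 × 0.15 = 11694.9 kJ/m²/yr
Total at Great horned owl: 1377.612 + 11694.9 = 13072.512 kJ/m²/yr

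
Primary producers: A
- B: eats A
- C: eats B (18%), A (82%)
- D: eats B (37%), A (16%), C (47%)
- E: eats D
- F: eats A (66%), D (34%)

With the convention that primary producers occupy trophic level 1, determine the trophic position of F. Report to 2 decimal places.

B: 1 + 1 = 2
C: 1 + (0.18×2 + 0.82×1) = 2.18
D: 1 + (0.37×2 + 0.16×1 + 0.47×2.18) = 2.9246
E: 1 + 2.9246 = 3.9246
F: 1 + (0.66×1 + 0.34×2.9246) = 2.654364

2.65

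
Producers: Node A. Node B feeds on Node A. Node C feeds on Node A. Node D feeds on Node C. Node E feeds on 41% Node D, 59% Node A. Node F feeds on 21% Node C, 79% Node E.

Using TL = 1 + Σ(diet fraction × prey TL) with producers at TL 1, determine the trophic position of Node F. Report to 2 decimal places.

3.65

Node B: 1 + 1 = 2
Node C: 1 + 1 = 2
Node D: 1 + 2 = 3
Node E: 1 + (0.41×3 + 0.59×1) = 2.82
Node F: 1 + (0.21×2 + 0.79×2.82) = 3.6478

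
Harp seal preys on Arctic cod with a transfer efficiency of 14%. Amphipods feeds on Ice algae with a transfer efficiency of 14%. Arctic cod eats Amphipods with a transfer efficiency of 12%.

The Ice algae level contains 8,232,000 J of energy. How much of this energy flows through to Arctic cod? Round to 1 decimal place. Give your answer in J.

138297.6 J

Amphipods: 8232000 × 0.14 = 1152480 J
Arctic cod: 1152480 × 0.12 = 138297.6 J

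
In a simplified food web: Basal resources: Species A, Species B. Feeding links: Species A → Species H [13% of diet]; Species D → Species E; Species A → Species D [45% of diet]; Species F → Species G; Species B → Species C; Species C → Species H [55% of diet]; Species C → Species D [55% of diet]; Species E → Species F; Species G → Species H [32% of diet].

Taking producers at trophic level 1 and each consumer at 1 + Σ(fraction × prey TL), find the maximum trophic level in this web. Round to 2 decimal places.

5.55

Species C: 1 + 1 = 2
Species D: 1 + (0.55×2 + 0.45×1) = 2.55
Species E: 1 + 2.55 = 3.55
Species F: 1 + 3.55 = 4.55
Species G: 1 + 4.55 = 5.55
Species H: 1 + (0.32×5.55 + 0.13×1 + 0.55×2) = 4.006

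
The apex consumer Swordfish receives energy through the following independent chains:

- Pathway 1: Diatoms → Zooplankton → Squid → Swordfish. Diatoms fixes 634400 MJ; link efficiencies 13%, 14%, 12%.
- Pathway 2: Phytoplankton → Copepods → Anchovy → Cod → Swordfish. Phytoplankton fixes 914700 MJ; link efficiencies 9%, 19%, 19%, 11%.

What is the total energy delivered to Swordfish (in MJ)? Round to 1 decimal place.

1712.4 MJ

Pathway 1: 634400 × 0.13 × 0.14 × 0.12 = 1385.5296 MJ
Pathway 2: 914700 × 0.09 × 0.19 × 0.19 × 0.11 = 326.904633 MJ
Total at Swordfish: 1385.5296 + 326.904633 = 1712.434233 MJ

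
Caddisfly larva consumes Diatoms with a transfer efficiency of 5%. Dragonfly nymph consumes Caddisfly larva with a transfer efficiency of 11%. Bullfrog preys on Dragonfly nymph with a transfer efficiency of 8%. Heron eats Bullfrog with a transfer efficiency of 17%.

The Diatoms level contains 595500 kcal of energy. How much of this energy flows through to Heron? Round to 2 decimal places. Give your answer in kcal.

Caddisfly larva: 595500 × 0.05 = 29775 kcal
Dragonfly nymph: 29775 × 0.11 = 3275.25 kcal
Bullfrog: 3275.25 × 0.08 = 262.02 kcal
Heron: 262.02 × 0.17 = 44.5434 kcal

44.54 kcal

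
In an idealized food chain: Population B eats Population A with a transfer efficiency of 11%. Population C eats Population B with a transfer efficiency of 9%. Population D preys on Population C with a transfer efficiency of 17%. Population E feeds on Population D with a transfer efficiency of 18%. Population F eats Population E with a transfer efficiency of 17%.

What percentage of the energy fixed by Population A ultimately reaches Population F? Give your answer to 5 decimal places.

0.00515%

Product of link efficiencies: 0.11 × 0.09 × 0.17 × 0.18 × 0.17 = 0.0000514998
As a percentage: 0.0000514998 × 100 = 0.00515%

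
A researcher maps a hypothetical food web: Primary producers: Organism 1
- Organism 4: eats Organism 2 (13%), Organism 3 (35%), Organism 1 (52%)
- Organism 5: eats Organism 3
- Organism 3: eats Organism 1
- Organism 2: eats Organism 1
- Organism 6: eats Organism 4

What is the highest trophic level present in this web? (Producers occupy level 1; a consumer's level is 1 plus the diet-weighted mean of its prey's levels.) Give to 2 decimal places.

3.48

Organism 2: 1 + 1 = 2
Organism 3: 1 + 1 = 2
Organism 4: 1 + (0.13×2 + 0.35×2 + 0.52×1) = 2.48
Organism 5: 1 + 2 = 3
Organism 6: 1 + 2.48 = 3.48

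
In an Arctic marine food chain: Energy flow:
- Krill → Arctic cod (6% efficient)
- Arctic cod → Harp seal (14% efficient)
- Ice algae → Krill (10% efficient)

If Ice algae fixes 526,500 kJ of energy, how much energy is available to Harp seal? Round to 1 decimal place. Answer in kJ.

Krill: 526500 × 0.1 = 52650 kJ
Arctic cod: 52650 × 0.06 = 3159 kJ
Harp seal: 3159 × 0.14 = 442.26 kJ

442.3 kJ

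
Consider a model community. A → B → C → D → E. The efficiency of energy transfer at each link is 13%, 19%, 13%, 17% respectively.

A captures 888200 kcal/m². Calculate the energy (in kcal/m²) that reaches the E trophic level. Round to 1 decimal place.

484.8 kcal/m²

B: 888200 × 0.13 = 115466 kcal/m²
C: 115466 × 0.19 = 21938.54 kcal/m²
D: 21938.54 × 0.13 = 2852.0102 kcal/m²
E: 2852.0102 × 0.17 = 484.841734 kcal/m²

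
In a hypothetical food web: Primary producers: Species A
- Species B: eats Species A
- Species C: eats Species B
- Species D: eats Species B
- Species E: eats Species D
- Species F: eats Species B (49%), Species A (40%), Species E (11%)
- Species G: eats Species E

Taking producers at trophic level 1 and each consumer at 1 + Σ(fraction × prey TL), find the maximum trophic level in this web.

5

Species B: 1 + 1 = 2
Species C: 1 + 2 = 3
Species D: 1 + 2 = 3
Species E: 1 + 3 = 4
Species F: 1 + (0.49×2 + 0.4×1 + 0.11×4) = 2.82
Species G: 1 + 4 = 5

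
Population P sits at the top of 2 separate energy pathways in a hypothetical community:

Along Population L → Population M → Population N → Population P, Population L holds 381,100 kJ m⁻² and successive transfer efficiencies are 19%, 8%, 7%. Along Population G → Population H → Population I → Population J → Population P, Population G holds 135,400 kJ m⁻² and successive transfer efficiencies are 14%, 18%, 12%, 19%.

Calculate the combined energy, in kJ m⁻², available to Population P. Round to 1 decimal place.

483.3 kJ m⁻²

Via Population L: 381100 × 0.19 × 0.08 × 0.07 = 405.4904 kJ m⁻²
Via Population G: 135400 × 0.14 × 0.18 × 0.12 × 0.19 = 77.795424 kJ m⁻²
Total at Population P: 405.4904 + 77.795424 = 483.285824 kJ m⁻²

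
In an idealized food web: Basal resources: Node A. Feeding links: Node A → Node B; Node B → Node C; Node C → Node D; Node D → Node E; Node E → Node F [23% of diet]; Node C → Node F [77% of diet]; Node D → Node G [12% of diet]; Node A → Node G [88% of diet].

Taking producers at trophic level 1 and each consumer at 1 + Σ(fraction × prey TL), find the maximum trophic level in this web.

Node B: 1 + 1 = 2
Node C: 1 + 2 = 3
Node D: 1 + 3 = 4
Node E: 1 + 4 = 5
Node F: 1 + (0.23×5 + 0.77×3) = 4.46
Node G: 1 + (0.12×4 + 0.88×1) = 2.36

5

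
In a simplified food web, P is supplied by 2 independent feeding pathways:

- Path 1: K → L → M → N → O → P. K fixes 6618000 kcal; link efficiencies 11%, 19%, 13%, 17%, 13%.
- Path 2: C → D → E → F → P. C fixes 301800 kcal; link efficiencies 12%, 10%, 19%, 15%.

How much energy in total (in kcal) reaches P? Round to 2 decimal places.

500.60 kcal

Path 1: 6618000 × 0.11 × 0.19 × 0.13 × 0.17 × 0.13 = 397.3824426 kcal
Path 2: 301800 × 0.12 × 0.1 × 0.19 × 0.15 = 103.2156 kcal
Total at P: 397.3824426 + 103.2156 = 500.5980426 kcal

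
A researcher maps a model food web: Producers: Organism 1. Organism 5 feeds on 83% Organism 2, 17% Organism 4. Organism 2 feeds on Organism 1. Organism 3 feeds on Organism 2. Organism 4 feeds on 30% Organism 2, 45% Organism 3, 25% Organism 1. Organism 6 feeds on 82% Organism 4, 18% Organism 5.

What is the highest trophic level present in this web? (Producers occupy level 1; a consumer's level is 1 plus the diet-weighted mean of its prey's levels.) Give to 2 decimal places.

Organism 2: 1 + 1 = 2
Organism 3: 1 + 2 = 3
Organism 4: 1 + (0.3×2 + 0.45×3 + 0.25×1) = 3.2
Organism 5: 1 + (0.83×2 + 0.17×3.2) = 3.204
Organism 6: 1 + (0.82×3.2 + 0.18×3.204) = 4.20072

4.20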